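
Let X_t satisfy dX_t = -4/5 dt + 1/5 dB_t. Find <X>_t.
<X>_t = t/25

For an Itô process dX_t = a(t) dt + b(t) dB_t, the quadratic variation is <X>_t = int_0^t b(s)^2 ds (the drift term does not contribute). Here b(s) = 1/5, so
  b(s)^2 = 1/25.
Integrating from 0 to t:
  <X>_t = int_0^t (1/25) ds = t/25.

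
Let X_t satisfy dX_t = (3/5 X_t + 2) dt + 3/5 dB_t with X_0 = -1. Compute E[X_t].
E[X_t] = 7*exp(3*t/5)/3 - 10/3

Taking expectations and using E[dB_t] = 0, the mean m(t) = E[X_t] satisfies the ODE m'(t) = a m(t) + b with m(0) = x_0. With a = 3/5, b = 2, x_0 = -1, the solution is
  m(t) = x_0 * exp(a t) + (b/a) * (exp(a t) - 1)
       = (-1) * exp((3/5) t) + (2/(3/5)) * (exp((3/5) t) - 1)
       = 7*exp(3*t/5)/3 - 10/3.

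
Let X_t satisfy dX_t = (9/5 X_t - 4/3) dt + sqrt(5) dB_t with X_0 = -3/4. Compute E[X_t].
E[X_t] = 20/27 - 161*exp(9*t/5)/108

Taking expectations and using E[dB_t] = 0, the mean m(t) = E[X_t] satisfies the ODE m'(t) = a m(t) + b with m(0) = x_0. With a = 9/5, b = -4/3, x_0 = -3/4, the solution is
  m(t) = x_0 * exp(a t) + (b/a) * (exp(a t) - 1)
       = (-3/4) * exp((9/5) t) + ((-4/3)/(9/5)) * (exp((9/5) t) - 1)
       = 20/27 - 161*exp(9*t/5)/108.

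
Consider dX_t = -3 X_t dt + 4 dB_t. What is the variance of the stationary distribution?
lim Var(X_t) = 8/3

The OU SDE dX = -theta X dt + sigma dB admits the integrating factor exp(theta t): d(exp(theta t) X_t) = sigma exp(theta t) dB_t. Integrating from 0 to t gives X_t = x_0 * exp(-theta t) + sigma * int_0^t exp(-theta (t-s)) dB_s for any initial x_0. The Itô integral has variance (by the Itô isometry) sigma^2 * int_0^t exp(-2 theta (t - s)) ds = sigma^2 * (1 - exp(-2 theta t)) / (2 theta), independent of x_0.
With theta = 3, sigma = 4:
  Var(X_t) = (4)^2 * (1 - exp(-2*3 t)) / (2 * 3) = 8/3 - 8*exp(-6*t)/3.
As t -> infinity, exp(-2*3 t) -> 0, so the stationary variance is sigma^2 / (2 theta) = 8/3.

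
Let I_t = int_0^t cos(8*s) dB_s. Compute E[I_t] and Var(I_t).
E[I_t] = 0; Var(I_t) = t/2 + sin(8*t)*cos(8*t)/16

The Itô integral of a deterministic integrand f(s) has mean 0 because each increment f(s) * (B_{s+ds} - B_s) has mean 0. By the Itô isometry:
  Var( int_0^t f(s) dB_s ) = E[ (int_0^t f(s) dB_s)^2 ] = int_0^t f(s)^2 ds.
Here f(s) = cos(8*s), so f(s)^2 = cos(8*s)^2. Integrate:
  int_0^t (cos(8*s)^2) ds = t/2 + sin(8*t)*cos(8*t)/16.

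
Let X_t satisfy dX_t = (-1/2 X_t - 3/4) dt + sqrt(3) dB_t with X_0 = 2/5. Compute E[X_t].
E[X_t] = -3/2 + 19*exp(-t/2)/10

Taking expectations and using E[dB_t] = 0, the mean m(t) = E[X_t] satisfies the ODE m'(t) = a m(t) + b with m(0) = x_0. With a = -1/2, b = -3/4, x_0 = 2/5, the solution is
  m(t) = x_0 * exp(a t) + (b/a) * (exp(a t) - 1)
       = (2/5) * exp((-1/2) t) + ((-3/4)/(-1/2)) * (exp((-1/2) t) - 1)
       = -3/2 + 19*exp(-t/2)/10.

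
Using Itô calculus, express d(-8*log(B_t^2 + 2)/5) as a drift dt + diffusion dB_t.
d(-8*log(B_t^2 + 2)/5) = (8*(B_t^2 - 2)/(5*(B_t^2 + 2)^2)) dt + (-16*B_t/(5*B_t^2 + 10)) dB_t

Itô's formula for f(B_t) gives d f(B_t) = f'(B_t) dB_t + (1/2) f''(B_t) dt. Compute derivatives of f(x) = -8*log(x^2 + 2)/5:
  f'(x)  = -16*x/(5*x^2 + 10)
  f''(x) = 16*(x^2 - 2)/(5*(x^2 + 2)^2)
Substitute x = B_t and multiply the f'' term by 1/2:
  drift     = (1/2) * (16*(x^2 - 2)/(5*(x^2 + 2)^2)) evaluated at B_t = 8*(B_t^2 - 2)/(5*(B_t^2 + 2)^2)
  diffusion = (-16*x/(5*x^2 + 10)) evaluated at B_t = -16*B_t/(5*B_t^2 + 10)
Therefore d(-8*log(B_t^2 + 2)/5) = (8*(B_t^2 - 2)/(5*(B_t^2 + 2)^2)) dt + (-16*B_t/(5*B_t^2 + 10)) dB_t.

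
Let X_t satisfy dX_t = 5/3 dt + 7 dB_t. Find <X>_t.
<X>_t = 49*t

For an Itô process dX_t = a(t) dt + b(t) dB_t, the quadratic variation is <X>_t = int_0^t b(s)^2 ds (the drift term does not contribute). Here b(s) = 7, so
  b(s)^2 = 49.
Integrating from 0 to t:
  <X>_t = int_0^t (49) ds = 49*t.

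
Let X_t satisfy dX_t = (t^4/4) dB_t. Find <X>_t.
<X>_t = t^9/144

For an Itô process dX_t = a(t) dt + b(t) dB_t, the quadratic variation is <X>_t = int_0^t b(s)^2 ds (the drift term does not contribute). Here b(s) = s^4/4, so
  b(s)^2 = s^8/16.
Integrating from 0 to t:
  <X>_t = int_0^t (s^8/16) ds = t^9/144.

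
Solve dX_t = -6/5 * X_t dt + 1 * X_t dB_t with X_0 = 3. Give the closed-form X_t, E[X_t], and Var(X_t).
X_t = 3 * exp((-17/10) t + (1) B_t); E[X_t] = 3*exp(-6*t/5); Var(X_t) = (9*exp(t) - 9)*exp(-12*t/5)

For GBM dX = mu X dt + sigma X dB with X_0 = x_0, apply Itô to Y = log X: dY = (mu - sigma^2/2) dt + sigma dB, so Y_t = log(x_0) + (mu - sigma^2/2) t + sigma B_t and hence X_t = x_0 * exp((mu - sigma^2/2) t + sigma B_t).
With mu = -6/5, sigma = 1, x_0 = 3, this gives:
  X_t = 3 * exp((-17/10) * t + (1) * B_t).
Since sigma*B_t ~ Normal(0, sigma^2 t), E[exp(sigma*B_t)] = exp(sigma^2 t / 2); so E[X_t] = x_0 * exp((mu - sigma^2/2) t) * exp(sigma^2 t / 2) = x_0 * exp(mu t) = 3*exp(-6*t/5).
Var(X_t) = E[X_t^2] - (E[X_t])^2 = x_0^2 * exp(2 mu t) * (exp(sigma^2 t) - 1) = (9*exp(t) - 9)*exp(-12*t/5).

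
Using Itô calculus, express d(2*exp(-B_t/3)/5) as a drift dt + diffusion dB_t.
d(2*exp(-B_t/3)/5) = (exp(-B_t/3)/45) dt + (-2*exp(-B_t/3)/15) dB_t

Itô's formula for f(B_t) gives d f(B_t) = f'(B_t) dB_t + (1/2) f''(B_t) dt. Compute derivatives of f(x) = 2*exp(-x/3)/5:
  f'(x)  = -2*exp(-x/3)/15
  f''(x) = 2*exp(-x/3)/45
Substitute x = B_t and multiply the f'' term by 1/2:
  drift     = (1/2) * (2*exp(-x/3)/45) evaluated at B_t = exp(-B_t/3)/45
  diffusion = (-2*exp(-x/3)/15) evaluated at B_t = -2*exp(-B_t/3)/15
Therefore d(2*exp(-B_t/3)/5) = (exp(-B_t/3)/45) dt + (-2*exp(-B_t/3)/15) dB_t.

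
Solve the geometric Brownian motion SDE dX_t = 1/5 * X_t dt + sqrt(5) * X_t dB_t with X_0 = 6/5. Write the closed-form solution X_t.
X_t = 6/5 * exp((-23/10) * t + (sqrt(5)) * B_t)

For GBM dX = mu X dt + sigma X dB with X_0 = x_0, apply Itô to Y = log X: dY = (mu - sigma^2/2) dt + sigma dB, so Y_t = log(x_0) + (mu - sigma^2/2) t + sigma B_t and hence X_t = x_0 * exp((mu - sigma^2/2) t + sigma B_t).
With mu = 1/5, sigma = sqrt(5), x_0 = 6/5, this gives:
  X_t = 6/5 * exp((-23/10) * t + (sqrt(5)) * B_t).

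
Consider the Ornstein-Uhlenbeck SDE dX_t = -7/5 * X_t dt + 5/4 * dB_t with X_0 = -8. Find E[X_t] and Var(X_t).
E[X_t] = -8*exp(-7*t/5); Var(X_t) = 125/224 - 125*exp(-14*t/5)/224

The OU SDE dX = -theta X dt + sigma dB admits the integrating factor exp(theta t): d(exp(theta t) X_t) = sigma exp(theta t) dB_t. Integrating from 0 to t:
  X_t = x_0 * exp(-theta t) + sigma * int_0^t exp(-theta (t-s)) dB_s.
The Itô integral has mean 0 and (by the Itô isometry) variance sigma^2 * int_0^t exp(-2 theta (t - s)) ds = sigma^2 * (1 - exp(-2 theta t)) / (2 theta).
With theta = 7/5, sigma = 5/4, x_0 = -8:
  E[X_t] = -8 * exp(-7/5 t) = -8*exp(-7*t/5)
  Var(X_t) = (5/4)^2 * (1 - exp(-2*7/5 t)) / (2 * 7/5) = 125/224 - 125*exp(-14*t/5)/224.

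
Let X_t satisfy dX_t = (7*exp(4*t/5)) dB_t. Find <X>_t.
<X>_t = 245*exp(8*t/5)/8 - 245/8

For an Itô process dX_t = a(t) dt + b(t) dB_t, the quadratic variation is <X>_t = int_0^t b(s)^2 ds (the drift term does not contribute). Here b(s) = 7*exp(4*s/5), so
  b(s)^2 = 49*exp(8*s/5).
Integrating from 0 to t:
  <X>_t = int_0^t (49*exp(8*s/5)) ds = 245*exp(8*t/5)/8 - 245/8.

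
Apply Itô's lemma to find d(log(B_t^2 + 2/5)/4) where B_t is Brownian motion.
d(log(B_t^2 + 2/5)/4) = (5*(2 - 5*B_t^2)/(4*(5*B_t^2 + 2)^2)) dt + (5*B_t/(2*(5*B_t^2 + 2))) dB_t

Itô's formula for f(B_t) gives d f(B_t) = f'(B_t) dB_t + (1/2) f''(B_t) dt. Compute derivatives of f(x) = log(x^2 + 2/5)/4:
  f'(x)  = 5*x/(2*(5*x^2 + 2))
  f''(x) = 5*(2 - 5*x^2)/(2*(5*x^2 + 2)^2)
Substitute x = B_t and multiply the f'' term by 1/2:
  drift     = (1/2) * (5*(2 - 5*x^2)/(2*(5*x^2 + 2)^2)) evaluated at B_t = 5*(2 - 5*B_t^2)/(4*(5*B_t^2 + 2)^2)
  diffusion = (5*x/(2*(5*x^2 + 2))) evaluated at B_t = 5*B_t/(2*(5*B_t^2 + 2))
Therefore d(log(B_t^2 + 2/5)/4) = (5*(2 - 5*B_t^2)/(4*(5*B_t^2 + 2)^2)) dt + (5*B_t/(2*(5*B_t^2 + 2))) dB_t.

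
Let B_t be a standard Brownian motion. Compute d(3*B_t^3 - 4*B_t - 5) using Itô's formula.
d(3*B_t^3 - 4*B_t - 5) = (9*B_t) dt + (9*B_t^2 - 4) dB_t

Itô's formula for f(B_t) gives d f(B_t) = f'(B_t) dB_t + (1/2) f''(B_t) dt. Compute derivatives of f(x) = 3*x^3 - 4*x - 5:
  f'(x)  = 9*x^2 - 4
  f''(x) = 18*x
Substitute x = B_t and multiply the f'' term by 1/2:
  drift     = (1/2) * (18*x) evaluated at B_t = 9*B_t
  diffusion = (9*x^2 - 4) evaluated at B_t = 9*B_t^2 - 4
Therefore d(3*B_t^3 - 4*B_t - 5) = (9*B_t) dt + (9*B_t^2 - 4) dB_t.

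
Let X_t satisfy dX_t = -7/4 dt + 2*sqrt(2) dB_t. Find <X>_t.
<X>_t = 8*t

For an Itô process dX_t = a(t) dt + b(t) dB_t, the quadratic variation is <X>_t = int_0^t b(s)^2 ds (the drift term does not contribute). Here b(s) = 2*sqrt(2), so
  b(s)^2 = 8.
Integrating from 0 to t:
  <X>_t = int_0^t (8) ds = 8*t.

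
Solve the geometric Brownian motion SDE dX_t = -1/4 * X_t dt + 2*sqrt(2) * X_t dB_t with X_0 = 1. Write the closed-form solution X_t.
X_t = 1 * exp((-17/4) * t + (2*sqrt(2)) * B_t)

For GBM dX = mu X dt + sigma X dB with X_0 = x_0, apply Itô to Y = log X: dY = (mu - sigma^2/2) dt + sigma dB, so Y_t = log(x_0) + (mu - sigma^2/2) t + sigma B_t and hence X_t = x_0 * exp((mu - sigma^2/2) t + sigma B_t).
With mu = -1/4, sigma = 2*sqrt(2), x_0 = 1, this gives:
  X_t = 1 * exp((-17/4) * t + (2*sqrt(2)) * B_t).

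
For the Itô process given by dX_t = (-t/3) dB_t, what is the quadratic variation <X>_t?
<X>_t = t^3/27

For an Itô process dX_t = a(t) dt + b(t) dB_t, the quadratic variation is <X>_t = int_0^t b(s)^2 ds (the drift term does not contribute). Here b(s) = -s/3, so
  b(s)^2 = s^2/9.
Integrating from 0 to t:
  <X>_t = int_0^t (s^2/9) ds = t^3/27.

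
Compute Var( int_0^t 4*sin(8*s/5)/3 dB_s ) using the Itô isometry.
Var = 8*t/9 - 5*sin(8*t/5)*cos(8*t/5)/9

The Itô integral of a deterministic integrand f(s) has mean 0 because each increment f(s) * (B_{s+ds} - B_s) has mean 0. By the Itô isometry:
  Var( int_0^t f(s) dB_s ) = E[ (int_0^t f(s) dB_s)^2 ] = int_0^t f(s)^2 ds.
Here f(s) = 4*sin(8*s/5)/3, so f(s)^2 = 16*sin(8*s/5)^2/9. Integrate:
  int_0^t (16*sin(8*s/5)^2/9) ds = 8*t/9 - 5*sin(8*t/5)*cos(8*t/5)/9.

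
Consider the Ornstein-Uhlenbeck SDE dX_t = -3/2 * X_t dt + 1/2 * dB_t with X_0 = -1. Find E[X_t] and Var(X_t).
E[X_t] = -exp(-3*t/2); Var(X_t) = 1/12 - exp(-3*t)/12

The OU SDE dX = -theta X dt + sigma dB admits the integrating factor exp(theta t): d(exp(theta t) X_t) = sigma exp(theta t) dB_t. Integrating from 0 to t:
  X_t = x_0 * exp(-theta t) + sigma * int_0^t exp(-theta (t-s)) dB_s.
The Itô integral has mean 0 and (by the Itô isometry) variance sigma^2 * int_0^t exp(-2 theta (t - s)) ds = sigma^2 * (1 - exp(-2 theta t)) / (2 theta).
With theta = 3/2, sigma = 1/2, x_0 = -1:
  E[X_t] = -1 * exp(-3/2 t) = -exp(-3*t/2)
  Var(X_t) = (1/2)^2 * (1 - exp(-2*3/2 t)) / (2 * 3/2) = 1/12 - exp(-3*t)/12.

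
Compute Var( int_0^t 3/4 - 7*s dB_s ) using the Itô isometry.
Var = t*(784*t^2 - 252*t + 27)/48

The Itô integral of a deterministic integrand f(s) has mean 0 because each increment f(s) * (B_{s+ds} - B_s) has mean 0. By the Itô isometry:
  Var( int_0^t f(s) dB_s ) = E[ (int_0^t f(s) dB_s)^2 ] = int_0^t f(s)^2 ds.
Here f(s) = 3/4 - 7*s, so f(s)^2 = (28*s - 3)^2/16. Integrate:
  int_0^t ((28*s - 3)^2/16) ds = t*(784*t^2 - 252*t + 27)/48.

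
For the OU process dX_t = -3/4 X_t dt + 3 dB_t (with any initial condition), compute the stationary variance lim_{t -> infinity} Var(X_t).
lim Var(X_t) = 6

The OU SDE dX = -theta X dt + sigma dB admits the integrating factor exp(theta t): d(exp(theta t) X_t) = sigma exp(theta t) dB_t. Integrating from 0 to t gives X_t = x_0 * exp(-theta t) + sigma * int_0^t exp(-theta (t-s)) dB_s for any initial x_0. The Itô integral has variance (by the Itô isometry) sigma^2 * int_0^t exp(-2 theta (t - s)) ds = sigma^2 * (1 - exp(-2 theta t)) / (2 theta), independent of x_0.
With theta = 3/4, sigma = 3:
  Var(X_t) = (3)^2 * (1 - exp(-2*3/4 t)) / (2 * 3/4) = 6 - 6*exp(-3*t/2).
As t -> infinity, exp(-2*3/4 t) -> 0, so the stationary variance is sigma^2 / (2 theta) = 6.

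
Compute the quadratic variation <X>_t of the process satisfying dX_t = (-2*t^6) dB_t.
<X>_t = 4*t^13/13

For an Itô process dX_t = a(t) dt + b(t) dB_t, the quadratic variation is <X>_t = int_0^t b(s)^2 ds (the drift term does not contribute). Here b(s) = -2*s^6, so
  b(s)^2 = 4*s^12.
Integrating from 0 to t:
  <X>_t = int_0^t (4*s^12) ds = 4*t^13/13.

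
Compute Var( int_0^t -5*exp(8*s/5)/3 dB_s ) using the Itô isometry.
Var = 125*exp(16*t/5)/144 - 125/144

The Itô integral of a deterministic integrand f(s) has mean 0 because each increment f(s) * (B_{s+ds} - B_s) has mean 0. By the Itô isometry:
  Var( int_0^t f(s) dB_s ) = E[ (int_0^t f(s) dB_s)^2 ] = int_0^t f(s)^2 ds.
Here f(s) = -5*exp(8*s/5)/3, so f(s)^2 = 25*exp(16*s/5)/9. Integrate:
  int_0^t (25*exp(16*s/5)/9) ds = 125*exp(16*t/5)/144 - 125/144.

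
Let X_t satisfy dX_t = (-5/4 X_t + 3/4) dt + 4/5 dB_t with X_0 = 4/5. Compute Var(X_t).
Var(X_t) = 32/125 - 32*exp(-5*t/2)/125

The variance V(t) = Var(X_t) satisfies V'(t) = 2 a V(t) + c^2 with V(0) = 0 (drift coefficient is linear in X, diffusion is constant). With a = -5/4, c = 4/5, the solution is
  V(t) = (c^2 / (2 a)) * (exp(2 a t) - 1)
       = ((4/5)^2 / (2*(-5/4))) * (exp((-5/2) t) - 1)
       = 32/125 - 32*exp(-5*t/2)/125.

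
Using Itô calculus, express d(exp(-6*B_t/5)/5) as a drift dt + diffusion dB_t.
d(exp(-6*B_t/5)/5) = (18*exp(-6*B_t/5)/125) dt + (-6*exp(-6*B_t/5)/25) dB_t

Itô's formula for f(B_t) gives d f(B_t) = f'(B_t) dB_t + (1/2) f''(B_t) dt. Compute derivatives of f(x) = exp(-6*x/5)/5:
  f'(x)  = -6*exp(-6*x/5)/25
  f''(x) = 36*exp(-6*x/5)/125
Substitute x = B_t and multiply the f'' term by 1/2:
  drift     = (1/2) * (36*exp(-6*x/5)/125) evaluated at B_t = 18*exp(-6*B_t/5)/125
  diffusion = (-6*exp(-6*x/5)/25) evaluated at B_t = -6*exp(-6*B_t/5)/25
Therefore d(exp(-6*B_t/5)/5) = (18*exp(-6*B_t/5)/125) dt + (-6*exp(-6*B_t/5)/25) dB_t.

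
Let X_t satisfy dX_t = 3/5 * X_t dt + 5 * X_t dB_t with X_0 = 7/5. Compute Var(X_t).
Var(X_t) = 49*(exp(25*t) - 1)*exp(6*t/5)/25

For GBM dX = mu X dt + sigma X dB with X_0 = x_0, apply Itô to Y = log X: dY = (mu - sigma^2/2) dt + sigma dB, so Y_t = log(x_0) + (mu - sigma^2/2) t + sigma B_t and hence X_t = x_0 * exp((mu - sigma^2/2) t + sigma B_t).
With mu = 3/5, sigma = 5, x_0 = 7/5, this gives:
  X_t = 7/5 * exp((-119/10) * t + (5) * B_t).
Since sigma*B_t ~ Normal(0, sigma^2 t), E[exp(sigma*B_t)] = exp(sigma^2 t / 2); so E[X_t] = x_0 * exp((mu - sigma^2/2) t) * exp(sigma^2 t / 2) = x_0 * exp(mu t) = 7*exp(3*t/5)/5.
Var(X_t) = E[X_t^2] - (E[X_t])^2 = x_0^2 * exp(2 mu t) * (exp(sigma^2 t) - 1) = 49*(exp(25*t) - 1)*exp(6*t/5)/25.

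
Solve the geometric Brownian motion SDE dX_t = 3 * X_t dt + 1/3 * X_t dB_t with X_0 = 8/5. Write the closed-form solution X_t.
X_t = 8/5 * exp((53/18) * t + (1/3) * B_t)

For GBM dX = mu X dt + sigma X dB with X_0 = x_0, apply Itô to Y = log X: dY = (mu - sigma^2/2) dt + sigma dB, so Y_t = log(x_0) + (mu - sigma^2/2) t + sigma B_t and hence X_t = x_0 * exp((mu - sigma^2/2) t + sigma B_t).
With mu = 3, sigma = 1/3, x_0 = 8/5, this gives:
  X_t = 8/5 * exp((53/18) * t + (1/3) * B_t).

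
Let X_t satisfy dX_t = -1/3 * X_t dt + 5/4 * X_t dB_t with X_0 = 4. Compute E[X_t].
E[X_t] = 4*exp(-t/3)

For GBM dX = mu X dt + sigma X dB with X_0 = x_0, apply Itô to Y = log X: dY = (mu - sigma^2/2) dt + sigma dB, so Y_t = log(x_0) + (mu - sigma^2/2) t + sigma B_t and hence X_t = x_0 * exp((mu - sigma^2/2) t + sigma B_t).
With mu = -1/3, sigma = 5/4, x_0 = 4, this gives:
  X_t = 4 * exp((-107/96) * t + (5/4) * B_t).
Since sigma*B_t ~ Normal(0, sigma^2 t), E[exp(sigma*B_t)] = exp(sigma^2 t / 2); so E[X_t] = x_0 * exp((mu - sigma^2/2) t) * exp(sigma^2 t / 2) = x_0 * exp(mu t) = 4*exp(-t/3).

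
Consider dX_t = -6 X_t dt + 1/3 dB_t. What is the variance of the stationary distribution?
lim Var(X_t) = 1/108

The OU SDE dX = -theta X dt + sigma dB admits the integrating factor exp(theta t): d(exp(theta t) X_t) = sigma exp(theta t) dB_t. Integrating from 0 to t gives X_t = x_0 * exp(-theta t) + sigma * int_0^t exp(-theta (t-s)) dB_s for any initial x_0. The Itô integral has variance (by the Itô isometry) sigma^2 * int_0^t exp(-2 theta (t - s)) ds = sigma^2 * (1 - exp(-2 theta t)) / (2 theta), independent of x_0.
With theta = 6, sigma = 1/3:
  Var(X_t) = (1/3)^2 * (1 - exp(-2*6 t)) / (2 * 6) = 1/108 - exp(-12*t)/108.
As t -> infinity, exp(-2*6 t) -> 0, so the stationary variance is sigma^2 / (2 theta) = 1/108.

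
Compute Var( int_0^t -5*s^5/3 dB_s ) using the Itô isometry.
Var = 25*t^11/99

The Itô integral of a deterministic integrand f(s) has mean 0 because each increment f(s) * (B_{s+ds} - B_s) has mean 0. By the Itô isometry:
  Var( int_0^t f(s) dB_s ) = E[ (int_0^t f(s) dB_s)^2 ] = int_0^t f(s)^2 ds.
Here f(s) = -5*s^5/3, so f(s)^2 = 25*s^10/9. Integrate:
  int_0^t (25*s^10/9) ds = 25*t^11/99.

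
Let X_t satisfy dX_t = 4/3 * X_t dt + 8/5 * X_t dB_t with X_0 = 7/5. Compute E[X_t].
E[X_t] = 7*exp(4*t/3)/5

For GBM dX = mu X dt + sigma X dB with X_0 = x_0, apply Itô to Y = log X: dY = (mu - sigma^2/2) dt + sigma dB, so Y_t = log(x_0) + (mu - sigma^2/2) t + sigma B_t and hence X_t = x_0 * exp((mu - sigma^2/2) t + sigma B_t).
With mu = 4/3, sigma = 8/5, x_0 = 7/5, this gives:
  X_t = 7/5 * exp((4/75) * t + (8/5) * B_t).
Since sigma*B_t ~ Normal(0, sigma^2 t), E[exp(sigma*B_t)] = exp(sigma^2 t / 2); so E[X_t] = x_0 * exp((mu - sigma^2/2) t) * exp(sigma^2 t / 2) = x_0 * exp(mu t) = 7*exp(4*t/3)/5.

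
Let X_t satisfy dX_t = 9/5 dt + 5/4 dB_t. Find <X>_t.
<X>_t = 25*t/16

For an Itô process dX_t = a(t) dt + b(t) dB_t, the quadratic variation is <X>_t = int_0^t b(s)^2 ds (the drift term does not contribute). Here b(s) = 5/4, so
  b(s)^2 = 25/16.
Integrating from 0 to t:
  <X>_t = int_0^t (25/16) ds = 25*t/16.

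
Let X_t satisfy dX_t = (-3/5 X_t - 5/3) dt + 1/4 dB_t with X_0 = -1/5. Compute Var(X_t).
Var(X_t) = 5/96 - 5*exp(-6*t/5)/96

The variance V(t) = Var(X_t) satisfies V'(t) = 2 a V(t) + c^2 with V(0) = 0 (drift coefficient is linear in X, diffusion is constant). With a = -3/5, c = 1/4, the solution is
  V(t) = (c^2 / (2 a)) * (exp(2 a t) - 1)
       = ((1/4)^2 / (2*(-3/5))) * (exp((-6/5) t) - 1)
       = 5/96 - 5*exp(-6*t/5)/96.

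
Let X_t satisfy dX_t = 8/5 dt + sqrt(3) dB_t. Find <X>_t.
<X>_t = 3*t

For an Itô process dX_t = a(t) dt + b(t) dB_t, the quadratic variation is <X>_t = int_0^t b(s)^2 ds (the drift term does not contribute). Here b(s) = sqrt(3), so
  b(s)^2 = 3.
Integrating from 0 to t:
  <X>_t = int_0^t (3) ds = 3*t.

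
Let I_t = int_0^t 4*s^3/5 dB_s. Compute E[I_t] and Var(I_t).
E[I_t] = 0; Var(I_t) = 16*t^7/175

The Itô integral of a deterministic integrand f(s) has mean 0 because each increment f(s) * (B_{s+ds} - B_s) has mean 0. By the Itô isometry:
  Var( int_0^t f(s) dB_s ) = E[ (int_0^t f(s) dB_s)^2 ] = int_0^t f(s)^2 ds.
Here f(s) = 4*s^3/5, so f(s)^2 = 16*s^6/25. Integrate:
  int_0^t (16*s^6/25) ds = 16*t^7/175.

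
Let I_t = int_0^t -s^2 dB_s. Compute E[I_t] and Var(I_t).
E[I_t] = 0; Var(I_t) = t^5/5

The Itô integral of a deterministic integrand f(s) has mean 0 because each increment f(s) * (B_{s+ds} - B_s) has mean 0. By the Itô isometry:
  Var( int_0^t f(s) dB_s ) = E[ (int_0^t f(s) dB_s)^2 ] = int_0^t f(s)^2 ds.
Here f(s) = -s^2, so f(s)^2 = s^4. Integrate:
  int_0^t (s^4) ds = t^5/5.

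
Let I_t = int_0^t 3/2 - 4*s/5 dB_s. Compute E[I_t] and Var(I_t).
E[I_t] = 0; Var(I_t) = t*(64*t^2 - 360*t + 675)/300

The Itô integral of a deterministic integrand f(s) has mean 0 because each increment f(s) * (B_{s+ds} - B_s) has mean 0. By the Itô isometry:
  Var( int_0^t f(s) dB_s ) = E[ (int_0^t f(s) dB_s)^2 ] = int_0^t f(s)^2 ds.
Here f(s) = 3/2 - 4*s/5, so f(s)^2 = (8*s - 15)^2/100. Integrate:
  int_0^t ((8*s - 15)^2/100) ds = t*(64*t^2 - 360*t + 675)/300.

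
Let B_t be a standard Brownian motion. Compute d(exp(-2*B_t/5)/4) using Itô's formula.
d(exp(-2*B_t/5)/4) = (exp(-2*B_t/5)/50) dt + (-exp(-2*B_t/5)/10) dB_t

Itô's formula for f(B_t) gives d f(B_t) = f'(B_t) dB_t + (1/2) f''(B_t) dt. Compute derivatives of f(x) = exp(-2*x/5)/4:
  f'(x)  = -exp(-2*x/5)/10
  f''(x) = exp(-2*x/5)/25
Substitute x = B_t and multiply the f'' term by 1/2:
  drift     = (1/2) * (exp(-2*x/5)/25) evaluated at B_t = exp(-2*B_t/5)/50
  diffusion = (-exp(-2*x/5)/10) evaluated at B_t = -exp(-2*B_t/5)/10
Therefore d(exp(-2*B_t/5)/4) = (exp(-2*B_t/5)/50) dt + (-exp(-2*B_t/5)/10) dB_t.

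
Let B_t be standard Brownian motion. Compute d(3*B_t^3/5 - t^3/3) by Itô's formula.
d(3*B_t^3/5 - t^3/3) = (9*B_t/5 - t^2) dt + (9*B_t^2/5) dB_t

Itô's formula for f(t, x): d f(t, B_t) = (f_t + (1/2) f_xx) dt + f_x dB_t. Compute partials of f(t, x) = -t^3/3 + 3*x^3/5:
  f_t(t,x)  = -t^2
  f_x(t,x)  = 9*x^2/5
  f_xx(t,x) = 18*x/5
Assemble drift = f_t + (1/2) f_xx = -t^2 + 9*x/5 and diffusion = f_x = 9*x^2/5. Substituting x = B_t:
  d(3*B_t^3/5 - t^3/3) = (9*B_t/5 - t^2) dt + (9*B_t^2/5) dB_t.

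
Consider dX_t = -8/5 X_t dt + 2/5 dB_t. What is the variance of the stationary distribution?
lim Var(X_t) = 1/20

The OU SDE dX = -theta X dt + sigma dB admits the integrating factor exp(theta t): d(exp(theta t) X_t) = sigma exp(theta t) dB_t. Integrating from 0 to t gives X_t = x_0 * exp(-theta t) + sigma * int_0^t exp(-theta (t-s)) dB_s for any initial x_0. The Itô integral has variance (by the Itô isometry) sigma^2 * int_0^t exp(-2 theta (t - s)) ds = sigma^2 * (1 - exp(-2 theta t)) / (2 theta), independent of x_0.
With theta = 8/5, sigma = 2/5:
  Var(X_t) = (2/5)^2 * (1 - exp(-2*8/5 t)) / (2 * 8/5) = 1/20 - exp(-16*t/5)/20.
As t -> infinity, exp(-2*8/5 t) -> 0, so the stationary variance is sigma^2 / (2 theta) = 1/20.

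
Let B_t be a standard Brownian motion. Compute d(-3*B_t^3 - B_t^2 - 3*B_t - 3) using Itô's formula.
d(-3*B_t^3 - B_t^2 - 3*B_t - 3) = (-9*B_t - 1) dt + (-9*B_t^2 - 2*B_t - 3) dB_t

Itô's formula for f(B_t) gives d f(B_t) = f'(B_t) dB_t + (1/2) f''(B_t) dt. Compute derivatives of f(x) = -3*x^3 - x^2 - 3*x - 3:
  f'(x)  = -9*x^2 - 2*x - 3
  f''(x) = -18*x - 2
Substitute x = B_t and multiply the f'' term by 1/2:
  drift     = (1/2) * (-18*x - 2) evaluated at B_t = -9*B_t - 1
  diffusion = (-9*x^2 - 2*x - 3) evaluated at B_t = -9*B_t^2 - 2*B_t - 3
Therefore d(-3*B_t^3 - B_t^2 - 3*B_t - 3) = (-9*B_t - 1) dt + (-9*B_t^2 - 2*B_t - 3) dB_t.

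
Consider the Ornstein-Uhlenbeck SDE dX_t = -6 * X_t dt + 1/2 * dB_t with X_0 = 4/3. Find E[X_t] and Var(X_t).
E[X_t] = 4*exp(-6*t)/3; Var(X_t) = 1/48 - exp(-12*t)/48

The OU SDE dX = -theta X dt + sigma dB admits the integrating factor exp(theta t): d(exp(theta t) X_t) = sigma exp(theta t) dB_t. Integrating from 0 to t:
  X_t = x_0 * exp(-theta t) + sigma * int_0^t exp(-theta (t-s)) dB_s.
The Itô integral has mean 0 and (by the Itô isometry) variance sigma^2 * int_0^t exp(-2 theta (t - s)) ds = sigma^2 * (1 - exp(-2 theta t)) / (2 theta).
With theta = 6, sigma = 1/2, x_0 = 4/3:
  E[X_t] = 4/3 * exp(-6 t) = 4*exp(-6*t)/3
  Var(X_t) = (1/2)^2 * (1 - exp(-2*6 t)) / (2 * 6) = 1/48 - exp(-12*t)/48.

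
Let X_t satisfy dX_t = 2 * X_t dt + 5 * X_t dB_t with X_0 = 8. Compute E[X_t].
E[X_t] = 8*exp(2*t)

For GBM dX = mu X dt + sigma X dB with X_0 = x_0, apply Itô to Y = log X: dY = (mu - sigma^2/2) dt + sigma dB, so Y_t = log(x_0) + (mu - sigma^2/2) t + sigma B_t and hence X_t = x_0 * exp((mu - sigma^2/2) t + sigma B_t).
With mu = 2, sigma = 5, x_0 = 8, this gives:
  X_t = 8 * exp((-21/2) * t + (5) * B_t).
Since sigma*B_t ~ Normal(0, sigma^2 t), E[exp(sigma*B_t)] = exp(sigma^2 t / 2); so E[X_t] = x_0 * exp((mu - sigma^2/2) t) * exp(sigma^2 t / 2) = x_0 * exp(mu t) = 8*exp(2*t).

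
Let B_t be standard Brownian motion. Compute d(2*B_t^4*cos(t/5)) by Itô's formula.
d(2*B_t^4*cos(t/5)) = (2*B_t^2*(-B_t^2*sin(t/5) + 30*cos(t/5))/5) dt + (8*B_t^3*cos(t/5)) dB_t

Itô's formula for f(t, x): d f(t, B_t) = (f_t + (1/2) f_xx) dt + f_x dB_t. Compute partials of f(t, x) = 2*x^4*cos(t/5):
  f_t(t,x)  = -2*x^4*sin(t/5)/5
  f_x(t,x)  = 8*x^3*cos(t/5)
  f_xx(t,x) = 24*x^2*cos(t/5)
Assemble drift = f_t + (1/2) f_xx = 2*x^2*(-x^2*sin(t/5) + 30*cos(t/5))/5 and diffusion = f_x = 8*x^3*cos(t/5). Substituting x = B_t:
  d(2*B_t^4*cos(t/5)) = (2*B_t^2*(-B_t^2*sin(t/5) + 30*cos(t/5))/5) dt + (8*B_t^3*cos(t/5)) dB_t.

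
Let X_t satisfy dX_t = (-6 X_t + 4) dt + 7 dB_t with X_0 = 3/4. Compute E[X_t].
E[X_t] = 2/3 + exp(-6*t)/12

Taking expectations and using E[dB_t] = 0, the mean m(t) = E[X_t] satisfies the ODE m'(t) = a m(t) + b with m(0) = x_0. With a = -6, b = 4, x_0 = 3/4, the solution is
  m(t) = x_0 * exp(a t) + (b/a) * (exp(a t) - 1)
       = (3/4) * exp((-6) t) + (4/(-6)) * (exp((-6) t) - 1)
       = 2/3 + exp(-6*t)/12.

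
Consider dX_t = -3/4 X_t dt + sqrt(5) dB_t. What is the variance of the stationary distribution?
lim Var(X_t) = 10/3

The OU SDE dX = -theta X dt + sigma dB admits the integrating factor exp(theta t): d(exp(theta t) X_t) = sigma exp(theta t) dB_t. Integrating from 0 to t gives X_t = x_0 * exp(-theta t) + sigma * int_0^t exp(-theta (t-s)) dB_s for any initial x_0. The Itô integral has variance (by the Itô isometry) sigma^2 * int_0^t exp(-2 theta (t - s)) ds = sigma^2 * (1 - exp(-2 theta t)) / (2 theta), independent of x_0.
With theta = 3/4, sigma = sqrt(5):
  Var(X_t) = (sqrt(5))^2 * (1 - exp(-2*3/4 t)) / (2 * 3/4) = 10/3 - 10*exp(-3*t/2)/3.
As t -> infinity, exp(-2*3/4 t) -> 0, so the stationary variance is sigma^2 / (2 theta) = 10/3.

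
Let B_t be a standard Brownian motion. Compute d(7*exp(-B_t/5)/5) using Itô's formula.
d(7*exp(-B_t/5)/5) = (7*exp(-B_t/5)/250) dt + (-7*exp(-B_t/5)/25) dB_t

Itô's formula for f(B_t) gives d f(B_t) = f'(B_t) dB_t + (1/2) f''(B_t) dt. Compute derivatives of f(x) = 7*exp(-x/5)/5:
  f'(x)  = -7*exp(-x/5)/25
  f''(x) = 7*exp(-x/5)/125
Substitute x = B_t and multiply the f'' term by 1/2:
  drift     = (1/2) * (7*exp(-x/5)/125) evaluated at B_t = 7*exp(-B_t/5)/250
  diffusion = (-7*exp(-x/5)/25) evaluated at B_t = -7*exp(-B_t/5)/25
Therefore d(7*exp(-B_t/5)/5) = (7*exp(-B_t/5)/250) dt + (-7*exp(-B_t/5)/25) dB_t.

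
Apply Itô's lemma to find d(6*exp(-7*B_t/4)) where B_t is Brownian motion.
d(6*exp(-7*B_t/4)) = (147*exp(-7*B_t/4)/16) dt + (-21*exp(-7*B_t/4)/2) dB_t

Itô's formula for f(B_t) gives d f(B_t) = f'(B_t) dB_t + (1/2) f''(B_t) dt. Compute derivatives of f(x) = 6*exp(-7*x/4):
  f'(x)  = -21*exp(-7*x/4)/2
  f''(x) = 147*exp(-7*x/4)/8
Substitute x = B_t and multiply the f'' term by 1/2:
  drift     = (1/2) * (147*exp(-7*x/4)/8) evaluated at B_t = 147*exp(-7*B_t/4)/16
  diffusion = (-21*exp(-7*x/4)/2) evaluated at B_t = -21*exp(-7*B_t/4)/2
Therefore d(6*exp(-7*B_t/4)) = (147*exp(-7*B_t/4)/16) dt + (-21*exp(-7*B_t/4)/2) dB_t.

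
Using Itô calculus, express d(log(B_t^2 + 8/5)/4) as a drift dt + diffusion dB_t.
d(log(B_t^2 + 8/5)/4) = (5*(8 - 5*B_t^2)/(4*(5*B_t^2 + 8)^2)) dt + (5*B_t/(2*(5*B_t^2 + 8))) dB_t

Itô's formula for f(B_t) gives d f(B_t) = f'(B_t) dB_t + (1/2) f''(B_t) dt. Compute derivatives of f(x) = log(x^2 + 8/5)/4:
  f'(x)  = 5*x/(2*(5*x^2 + 8))
  f''(x) = 5*(8 - 5*x^2)/(2*(5*x^2 + 8)^2)
Substitute x = B_t and multiply the f'' term by 1/2:
  drift     = (1/2) * (5*(8 - 5*x^2)/(2*(5*x^2 + 8)^2)) evaluated at B_t = 5*(8 - 5*B_t^2)/(4*(5*B_t^2 + 8)^2)
  diffusion = (5*x/(2*(5*x^2 + 8))) evaluated at B_t = 5*B_t/(2*(5*B_t^2 + 8))
Therefore d(log(B_t^2 + 8/5)/4) = (5*(8 - 5*B_t^2)/(4*(5*B_t^2 + 8)^2)) dt + (5*B_t/(2*(5*B_t^2 + 8))) dB_t.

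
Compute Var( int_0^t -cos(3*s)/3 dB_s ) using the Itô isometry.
Var = t/18 + sin(6*t)/108

The Itô integral of a deterministic integrand f(s) has mean 0 because each increment f(s) * (B_{s+ds} - B_s) has mean 0. By the Itô isometry:
  Var( int_0^t f(s) dB_s ) = E[ (int_0^t f(s) dB_s)^2 ] = int_0^t f(s)^2 ds.
Here f(s) = -cos(3*s)/3, so f(s)^2 = cos(3*s)^2/9. Integrate:
  int_0^t (cos(3*s)^2/9) ds = t/18 + sin(6*t)/108.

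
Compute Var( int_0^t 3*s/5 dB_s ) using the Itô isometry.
Var = 3*t^3/25

The Itô integral of a deterministic integrand f(s) has mean 0 because each increment f(s) * (B_{s+ds} - B_s) has mean 0. By the Itô isometry:
  Var( int_0^t f(s) dB_s ) = E[ (int_0^t f(s) dB_s)^2 ] = int_0^t f(s)^2 ds.
Here f(s) = 3*s/5, so f(s)^2 = 9*s^2/25. Integrate:
  int_0^t (9*s^2/25) ds = 3*t^3/25.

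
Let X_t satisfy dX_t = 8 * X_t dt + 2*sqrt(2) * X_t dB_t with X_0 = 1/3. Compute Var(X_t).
Var(X_t) = (exp(8*t) - 1)*exp(16*t)/9

For GBM dX = mu X dt + sigma X dB with X_0 = x_0, apply Itô to Y = log X: dY = (mu - sigma^2/2) dt + sigma dB, so Y_t = log(x_0) + (mu - sigma^2/2) t + sigma B_t and hence X_t = x_0 * exp((mu - sigma^2/2) t + sigma B_t).
With mu = 8, sigma = 2*sqrt(2), x_0 = 1/3, this gives:
  X_t = 1/3 * exp((4) * t + (2*sqrt(2)) * B_t).
Since sigma*B_t ~ Normal(0, sigma^2 t), E[exp(sigma*B_t)] = exp(sigma^2 t / 2); so E[X_t] = x_0 * exp((mu - sigma^2/2) t) * exp(sigma^2 t / 2) = x_0 * exp(mu t) = exp(8*t)/3.
Var(X_t) = E[X_t^2] - (E[X_t])^2 = x_0^2 * exp(2 mu t) * (exp(sigma^2 t) - 1) = (exp(8*t) - 1)*exp(16*t)/9.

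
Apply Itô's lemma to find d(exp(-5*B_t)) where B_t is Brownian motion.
d(exp(-5*B_t)) = (25*exp(-5*B_t)/2) dt + (-5*exp(-5*B_t)) dB_t

Itô's formula for f(B_t) gives d f(B_t) = f'(B_t) dB_t + (1/2) f''(B_t) dt. Compute derivatives of f(x) = exp(-5*x):
  f'(x)  = -5*exp(-5*x)
  f''(x) = 25*exp(-5*x)
Substitute x = B_t and multiply the f'' term by 1/2:
  drift     = (1/2) * (25*exp(-5*x)) evaluated at B_t = 25*exp(-5*B_t)/2
  diffusion = (-5*exp(-5*x)) evaluated at B_t = -5*exp(-5*B_t)
Therefore d(exp(-5*B_t)) = (25*exp(-5*B_t)/2) dt + (-5*exp(-5*B_t)) dB_t.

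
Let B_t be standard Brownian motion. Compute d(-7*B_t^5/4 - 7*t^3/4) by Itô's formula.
d(-7*B_t^5/4 - 7*t^3/4) = (-35*B_t^3/2 - 21*t^2/4) dt + (-35*B_t^4/4) dB_t

Itô's formula for f(t, x): d f(t, B_t) = (f_t + (1/2) f_xx) dt + f_x dB_t. Compute partials of f(t, x) = -7*t^3/4 - 7*x^5/4:
  f_t(t,x)  = -21*t^2/4
  f_x(t,x)  = -35*x^4/4
  f_xx(t,x) = -35*x^3
Assemble drift = f_t + (1/2) f_xx = -21*t^2/4 - 35*x^3/2 and diffusion = f_x = -35*x^4/4. Substituting x = B_t:
  d(-7*B_t^5/4 - 7*t^3/4) = (-35*B_t^3/2 - 21*t^2/4) dt + (-35*B_t^4/4) dB_t.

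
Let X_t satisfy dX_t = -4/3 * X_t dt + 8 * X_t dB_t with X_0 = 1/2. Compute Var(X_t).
Var(X_t) = (exp(64*t) - 1)*exp(-8*t/3)/4

For GBM dX = mu X dt + sigma X dB with X_0 = x_0, apply Itô to Y = log X: dY = (mu - sigma^2/2) dt + sigma dB, so Y_t = log(x_0) + (mu - sigma^2/2) t + sigma B_t and hence X_t = x_0 * exp((mu - sigma^2/2) t + sigma B_t).
With mu = -4/3, sigma = 8, x_0 = 1/2, this gives:
  X_t = 1/2 * exp((-100/3) * t + (8) * B_t).
Since sigma*B_t ~ Normal(0, sigma^2 t), E[exp(sigma*B_t)] = exp(sigma^2 t / 2); so E[X_t] = x_0 * exp((mu - sigma^2/2) t) * exp(sigma^2 t / 2) = x_0 * exp(mu t) = exp(-4*t/3)/2.
Var(X_t) = E[X_t^2] - (E[X_t])^2 = x_0^2 * exp(2 mu t) * (exp(sigma^2 t) - 1) = (exp(64*t) - 1)*exp(-8*t/3)/4.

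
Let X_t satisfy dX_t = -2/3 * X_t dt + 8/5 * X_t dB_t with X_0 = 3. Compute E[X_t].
E[X_t] = 3*exp(-2*t/3)

For GBM dX = mu X dt + sigma X dB with X_0 = x_0, apply Itô to Y = log X: dY = (mu - sigma^2/2) dt + sigma dB, so Y_t = log(x_0) + (mu - sigma^2/2) t + sigma B_t and hence X_t = x_0 * exp((mu - sigma^2/2) t + sigma B_t).
With mu = -2/3, sigma = 8/5, x_0 = 3, this gives:
  X_t = 3 * exp((-146/75) * t + (8/5) * B_t).
Since sigma*B_t ~ Normal(0, sigma^2 t), E[exp(sigma*B_t)] = exp(sigma^2 t / 2); so E[X_t] = x_0 * exp((mu - sigma^2/2) t) * exp(sigma^2 t / 2) = x_0 * exp(mu t) = 3*exp(-2*t/3).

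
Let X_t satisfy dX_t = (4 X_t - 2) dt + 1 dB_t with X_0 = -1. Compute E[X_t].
E[X_t] = 1/2 - 3*exp(4*t)/2

Taking expectations and using E[dB_t] = 0, the mean m(t) = E[X_t] satisfies the ODE m'(t) = a m(t) + b with m(0) = x_0. With a = 4, b = -2, x_0 = -1, the solution is
  m(t) = x_0 * exp(a t) + (b/a) * (exp(a t) - 1)
       = (-1) * exp(4 t) + ((-2)/4) * (exp(4 t) - 1)
       = 1/2 - 3*exp(4*t)/2.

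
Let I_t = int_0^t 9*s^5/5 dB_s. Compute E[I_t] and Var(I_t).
E[I_t] = 0; Var(I_t) = 81*t^11/275

The Itô integral of a deterministic integrand f(s) has mean 0 because each increment f(s) * (B_{s+ds} - B_s) has mean 0. By the Itô isometry:
  Var( int_0^t f(s) dB_s ) = E[ (int_0^t f(s) dB_s)^2 ] = int_0^t f(s)^2 ds.
Here f(s) = 9*s^5/5, so f(s)^2 = 81*s^10/25. Integrate:
  int_0^t (81*s^10/25) ds = 81*t^11/275.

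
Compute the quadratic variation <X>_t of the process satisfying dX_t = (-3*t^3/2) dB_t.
<X>_t = 9*t^7/28

For an Itô process dX_t = a(t) dt + b(t) dB_t, the quadratic variation is <X>_t = int_0^t b(s)^2 ds (the drift term does not contribute). Here b(s) = -3*s^3/2, so
  b(s)^2 = 9*s^6/4.
Integrating from 0 to t:
  <X>_t = int_0^t (9*s^6/4) ds = 9*t^7/28.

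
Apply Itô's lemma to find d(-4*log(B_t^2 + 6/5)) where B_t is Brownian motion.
d(-4*log(B_t^2 + 6/5)) = (20*(5*B_t^2 - 6)/(5*B_t^2 + 6)^2) dt + (-40*B_t/(5*B_t^2 + 6)) dB_t

Itô's formula for f(B_t) gives d f(B_t) = f'(B_t) dB_t + (1/2) f''(B_t) dt. Compute derivatives of f(x) = -4*log(x^2 + 6/5):
  f'(x)  = -40*x/(5*x^2 + 6)
  f''(x) = 40*(5*x^2 - 6)/(5*x^2 + 6)^2
Substitute x = B_t and multiply the f'' term by 1/2:
  drift     = (1/2) * (40*(5*x^2 - 6)/(5*x^2 + 6)^2) evaluated at B_t = 20*(5*B_t^2 - 6)/(5*B_t^2 + 6)^2
  diffusion = (-40*x/(5*x^2 + 6)) evaluated at B_t = -40*B_t/(5*B_t^2 + 6)
Therefore d(-4*log(B_t^2 + 6/5)) = (20*(5*B_t^2 - 6)/(5*B_t^2 + 6)^2) dt + (-40*B_t/(5*B_t^2 + 6)) dB_t.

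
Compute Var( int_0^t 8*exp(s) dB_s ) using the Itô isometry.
Var = 32*exp(2*t) - 32

The Itô integral of a deterministic integrand f(s) has mean 0 because each increment f(s) * (B_{s+ds} - B_s) has mean 0. By the Itô isometry:
  Var( int_0^t f(s) dB_s ) = E[ (int_0^t f(s) dB_s)^2 ] = int_0^t f(s)^2 ds.
Here f(s) = 8*exp(s), so f(s)^2 = 64*exp(2*s). Integrate:
  int_0^t (64*exp(2*s)) ds = 32*exp(2*t) - 32.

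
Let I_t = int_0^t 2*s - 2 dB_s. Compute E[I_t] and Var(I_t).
E[I_t] = 0; Var(I_t) = 4*t*(t^2 - 3*t + 3)/3

The Itô integral of a deterministic integrand f(s) has mean 0 because each increment f(s) * (B_{s+ds} - B_s) has mean 0. By the Itô isometry:
  Var( int_0^t f(s) dB_s ) = E[ (int_0^t f(s) dB_s)^2 ] = int_0^t f(s)^2 ds.
Here f(s) = 2*s - 2, so f(s)^2 = 4*(s - 1)^2. Integrate:
  int_0^t (4*(s - 1)^2) ds = 4*t*(t^2 - 3*t + 3)/3.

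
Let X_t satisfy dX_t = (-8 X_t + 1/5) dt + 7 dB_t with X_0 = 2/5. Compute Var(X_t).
Var(X_t) = 49/16 - 49*exp(-16*t)/16

The variance V(t) = Var(X_t) satisfies V'(t) = 2 a V(t) + c^2 with V(0) = 0 (drift coefficient is linear in X, diffusion is constant). With a = -8, c = 7, the solution is
  V(t) = (c^2 / (2 a)) * (exp(2 a t) - 1)
       = (7^2 / (2*(-8))) * (exp((-16) t) - 1)
       = 49/16 - 49*exp(-16*t)/16.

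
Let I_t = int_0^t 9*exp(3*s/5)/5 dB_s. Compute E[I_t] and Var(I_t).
E[I_t] = 0; Var(I_t) = 27*exp(6*t/5)/10 - 27/10

The Itô integral of a deterministic integrand f(s) has mean 0 because each increment f(s) * (B_{s+ds} - B_s) has mean 0. By the Itô isometry:
  Var( int_0^t f(s) dB_s ) = E[ (int_0^t f(s) dB_s)^2 ] = int_0^t f(s)^2 ds.
Here f(s) = 9*exp(3*s/5)/5, so f(s)^2 = 81*exp(6*s/5)/25. Integrate:
  int_0^t (81*exp(6*s/5)/25) ds = 27*exp(6*t/5)/10 - 27/10.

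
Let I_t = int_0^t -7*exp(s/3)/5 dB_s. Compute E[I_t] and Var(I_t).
E[I_t] = 0; Var(I_t) = 147*exp(2*t/3)/50 - 147/50

The Itô integral of a deterministic integrand f(s) has mean 0 because each increment f(s) * (B_{s+ds} - B_s) has mean 0. By the Itô isometry:
  Var( int_0^t f(s) dB_s ) = E[ (int_0^t f(s) dB_s)^2 ] = int_0^t f(s)^2 ds.
Here f(s) = -7*exp(s/3)/5, so f(s)^2 = 49*exp(2*s/3)/25. Integrate:
  int_0^t (49*exp(2*s/3)/25) ds = 147*exp(2*t/3)/50 - 147/50.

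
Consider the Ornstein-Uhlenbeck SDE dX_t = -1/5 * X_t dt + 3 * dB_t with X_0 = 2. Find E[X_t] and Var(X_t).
E[X_t] = 2*exp(-t/5); Var(X_t) = 45/2 - 45*exp(-2*t/5)/2

The OU SDE dX = -theta X dt + sigma dB admits the integrating factor exp(theta t): d(exp(theta t) X_t) = sigma exp(theta t) dB_t. Integrating from 0 to t:
  X_t = x_0 * exp(-theta t) + sigma * int_0^t exp(-theta (t-s)) dB_s.
The Itô integral has mean 0 and (by the Itô isometry) variance sigma^2 * int_0^t exp(-2 theta (t - s)) ds = sigma^2 * (1 - exp(-2 theta t)) / (2 theta).
With theta = 1/5, sigma = 3, x_0 = 2:
  E[X_t] = 2 * exp(-1/5 t) = 2*exp(-t/5)
  Var(X_t) = (3)^2 * (1 - exp(-2*1/5 t)) / (2 * 1/5) = 45/2 - 45*exp(-2*t/5)/2.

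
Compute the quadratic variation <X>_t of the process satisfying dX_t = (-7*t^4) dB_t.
<X>_t = 49*t^9/9

For an Itô process dX_t = a(t) dt + b(t) dB_t, the quadratic variation is <X>_t = int_0^t b(s)^2 ds (the drift term does not contribute). Here b(s) = -7*s^4, so
  b(s)^2 = 49*s^8.
Integrating from 0 to t:
  <X>_t = int_0^t (49*s^8) ds = 49*t^9/9.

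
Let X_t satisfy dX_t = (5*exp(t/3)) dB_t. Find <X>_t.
<X>_t = 75*exp(2*t/3)/2 - 75/2

For an Itô process dX_t = a(t) dt + b(t) dB_t, the quadratic variation is <X>_t = int_0^t b(s)^2 ds (the drift term does not contribute). Here b(s) = 5*exp(s/3), so
  b(s)^2 = 25*exp(2*s/3).
Integrating from 0 to t:
  <X>_t = int_0^t (25*exp(2*s/3)) ds = 75*exp(2*t/3)/2 - 75/2.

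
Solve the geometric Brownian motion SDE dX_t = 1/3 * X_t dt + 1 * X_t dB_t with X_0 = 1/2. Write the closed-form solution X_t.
X_t = 1/2 * exp((-1/6) * t + (1) * B_t)

For GBM dX = mu X dt + sigma X dB with X_0 = x_0, apply Itô to Y = log X: dY = (mu - sigma^2/2) dt + sigma dB, so Y_t = log(x_0) + (mu - sigma^2/2) t + sigma B_t and hence X_t = x_0 * exp((mu - sigma^2/2) t + sigma B_t).
With mu = 1/3, sigma = 1, x_0 = 1/2, this gives:
  X_t = 1/2 * exp((-1/6) * t + (1) * B_t).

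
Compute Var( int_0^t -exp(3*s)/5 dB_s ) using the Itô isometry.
Var = exp(6*t)/150 - 1/150

The Itô integral of a deterministic integrand f(s) has mean 0 because each increment f(s) * (B_{s+ds} - B_s) has mean 0. By the Itô isometry:
  Var( int_0^t f(s) dB_s ) = E[ (int_0^t f(s) dB_s)^2 ] = int_0^t f(s)^2 ds.
Here f(s) = -exp(3*s)/5, so f(s)^2 = exp(6*s)/25. Integrate:
  int_0^t (exp(6*s)/25) ds = exp(6*t)/150 - 1/150.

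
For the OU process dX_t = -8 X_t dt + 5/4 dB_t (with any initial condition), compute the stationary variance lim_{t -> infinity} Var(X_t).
lim Var(X_t) = 25/256

The OU SDE dX = -theta X dt + sigma dB admits the integrating factor exp(theta t): d(exp(theta t) X_t) = sigma exp(theta t) dB_t. Integrating from 0 to t gives X_t = x_0 * exp(-theta t) + sigma * int_0^t exp(-theta (t-s)) dB_s for any initial x_0. The Itô integral has variance (by the Itô isometry) sigma^2 * int_0^t exp(-2 theta (t - s)) ds = sigma^2 * (1 - exp(-2 theta t)) / (2 theta), independent of x_0.
With theta = 8, sigma = 5/4:
  Var(X_t) = (5/4)^2 * (1 - exp(-2*8 t)) / (2 * 8) = 25/256 - 25*exp(-16*t)/256.
As t -> infinity, exp(-2*8 t) -> 0, so the stationary variance is sigma^2 / (2 theta) = 25/256.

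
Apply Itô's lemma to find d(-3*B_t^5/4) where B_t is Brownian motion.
d(-3*B_t^5/4) = (-15*B_t^3/2) dt + (-15*B_t^4/4) dB_t

Itô's formula for f(B_t) gives d f(B_t) = f'(B_t) dB_t + (1/2) f''(B_t) dt. Compute derivatives of f(x) = -3*x^5/4:
  f'(x)  = -15*x^4/4
  f''(x) = -15*x^3
Substitute x = B_t and multiply the f'' term by 1/2:
  drift     = (1/2) * (-15*x^3) evaluated at B_t = -15*B_t^3/2
  diffusion = (-15*x^4/4) evaluated at B_t = -15*B_t^4/4
Therefore d(-3*B_t^5/4) = (-15*B_t^3/2) dt + (-15*B_t^4/4) dB_t.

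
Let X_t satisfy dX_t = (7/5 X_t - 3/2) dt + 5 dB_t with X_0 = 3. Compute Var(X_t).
Var(X_t) = 125*exp(14*t/5)/14 - 125/14

The variance V(t) = Var(X_t) satisfies V'(t) = 2 a V(t) + c^2 with V(0) = 0 (drift coefficient is linear in X, diffusion is constant). With a = 7/5, c = 5, the solution is
  V(t) = (c^2 / (2 a)) * (exp(2 a t) - 1)
       = (5^2 / (2*(7/5))) * (exp((14/5) t) - 1)
       = 125*exp(14*t/5)/14 - 125/14.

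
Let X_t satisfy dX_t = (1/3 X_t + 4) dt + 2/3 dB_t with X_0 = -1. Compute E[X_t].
E[X_t] = 11*exp(t/3) - 12

Taking expectations and using E[dB_t] = 0, the mean m(t) = E[X_t] satisfies the ODE m'(t) = a m(t) + b with m(0) = x_0. With a = 1/3, b = 4, x_0 = -1, the solution is
  m(t) = x_0 * exp(a t) + (b/a) * (exp(a t) - 1)
       = (-1) * exp((1/3) t) + (4/(1/3)) * (exp((1/3) t) - 1)
       = 11*exp(t/3) - 12.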